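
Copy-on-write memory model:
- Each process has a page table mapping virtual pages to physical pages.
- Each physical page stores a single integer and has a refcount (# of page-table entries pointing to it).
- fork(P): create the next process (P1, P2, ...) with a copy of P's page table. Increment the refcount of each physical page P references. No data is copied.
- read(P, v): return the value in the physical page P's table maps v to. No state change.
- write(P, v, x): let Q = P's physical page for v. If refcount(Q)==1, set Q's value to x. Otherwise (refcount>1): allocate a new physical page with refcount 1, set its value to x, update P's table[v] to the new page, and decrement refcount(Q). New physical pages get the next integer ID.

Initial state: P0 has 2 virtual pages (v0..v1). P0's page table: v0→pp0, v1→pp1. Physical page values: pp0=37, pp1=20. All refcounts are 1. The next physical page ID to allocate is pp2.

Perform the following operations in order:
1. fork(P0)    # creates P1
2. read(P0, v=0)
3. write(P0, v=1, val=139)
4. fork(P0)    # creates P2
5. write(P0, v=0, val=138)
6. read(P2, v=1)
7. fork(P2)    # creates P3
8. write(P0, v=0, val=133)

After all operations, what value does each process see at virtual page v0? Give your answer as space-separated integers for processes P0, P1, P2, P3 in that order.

Op 1: fork(P0) -> P1. 2 ppages; refcounts: pp0:2 pp1:2
Op 2: read(P0, v0) -> 37. No state change.
Op 3: write(P0, v1, 139). refcount(pp1)=2>1 -> COPY to pp2. 3 ppages; refcounts: pp0:2 pp1:1 pp2:1
Op 4: fork(P0) -> P2. 3 ppages; refcounts: pp0:3 pp1:1 pp2:2
Op 5: write(P0, v0, 138). refcount(pp0)=3>1 -> COPY to pp3. 4 ppages; refcounts: pp0:2 pp1:1 pp2:2 pp3:1
Op 6: read(P2, v1) -> 139. No state change.
Op 7: fork(P2) -> P3. 4 ppages; refcounts: pp0:3 pp1:1 pp2:3 pp3:1
Op 8: write(P0, v0, 133). refcount(pp3)=1 -> write in place. 4 ppages; refcounts: pp0:3 pp1:1 pp2:3 pp3:1
P0: v0 -> pp3 = 133
P1: v0 -> pp0 = 37
P2: v0 -> pp0 = 37
P3: v0 -> pp0 = 37

Answer: 133 37 37 37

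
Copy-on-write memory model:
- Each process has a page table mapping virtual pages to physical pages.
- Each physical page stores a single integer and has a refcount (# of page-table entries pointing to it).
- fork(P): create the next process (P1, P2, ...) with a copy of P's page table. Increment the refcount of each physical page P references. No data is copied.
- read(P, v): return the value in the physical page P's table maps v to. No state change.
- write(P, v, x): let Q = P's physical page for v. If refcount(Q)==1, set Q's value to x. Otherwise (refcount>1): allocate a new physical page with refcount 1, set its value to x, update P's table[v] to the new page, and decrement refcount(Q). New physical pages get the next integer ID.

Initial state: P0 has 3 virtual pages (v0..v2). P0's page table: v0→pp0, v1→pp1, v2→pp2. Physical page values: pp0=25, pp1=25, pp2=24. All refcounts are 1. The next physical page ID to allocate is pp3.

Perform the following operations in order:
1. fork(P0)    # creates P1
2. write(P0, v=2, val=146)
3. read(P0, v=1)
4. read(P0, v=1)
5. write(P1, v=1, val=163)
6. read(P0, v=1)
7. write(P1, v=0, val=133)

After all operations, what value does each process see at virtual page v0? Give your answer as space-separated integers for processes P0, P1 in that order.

Answer: 25 133

Derivation:
Op 1: fork(P0) -> P1. 3 ppages; refcounts: pp0:2 pp1:2 pp2:2
Op 2: write(P0, v2, 146). refcount(pp2)=2>1 -> COPY to pp3. 4 ppages; refcounts: pp0:2 pp1:2 pp2:1 pp3:1
Op 3: read(P0, v1) -> 25. No state change.
Op 4: read(P0, v1) -> 25. No state change.
Op 5: write(P1, v1, 163). refcount(pp1)=2>1 -> COPY to pp4. 5 ppages; refcounts: pp0:2 pp1:1 pp2:1 pp3:1 pp4:1
Op 6: read(P0, v1) -> 25. No state change.
Op 7: write(P1, v0, 133). refcount(pp0)=2>1 -> COPY to pp5. 6 ppages; refcounts: pp0:1 pp1:1 pp2:1 pp3:1 pp4:1 pp5:1
P0: v0 -> pp0 = 25
P1: v0 -> pp5 = 133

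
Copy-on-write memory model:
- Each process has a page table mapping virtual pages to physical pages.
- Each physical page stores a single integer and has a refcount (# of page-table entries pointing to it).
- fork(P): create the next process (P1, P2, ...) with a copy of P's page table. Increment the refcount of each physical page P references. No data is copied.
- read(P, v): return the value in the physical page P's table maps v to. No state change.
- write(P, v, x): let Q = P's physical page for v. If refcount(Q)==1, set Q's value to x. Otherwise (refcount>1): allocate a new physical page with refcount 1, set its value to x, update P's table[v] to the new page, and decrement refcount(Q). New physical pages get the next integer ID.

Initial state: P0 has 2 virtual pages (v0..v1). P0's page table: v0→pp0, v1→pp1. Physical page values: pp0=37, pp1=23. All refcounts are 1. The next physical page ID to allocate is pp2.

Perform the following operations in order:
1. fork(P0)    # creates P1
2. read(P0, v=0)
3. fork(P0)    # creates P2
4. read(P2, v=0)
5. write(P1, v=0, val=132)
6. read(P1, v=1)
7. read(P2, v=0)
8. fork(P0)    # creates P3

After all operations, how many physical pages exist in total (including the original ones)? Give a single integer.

Answer: 3

Derivation:
Op 1: fork(P0) -> P1. 2 ppages; refcounts: pp0:2 pp1:2
Op 2: read(P0, v0) -> 37. No state change.
Op 3: fork(P0) -> P2. 2 ppages; refcounts: pp0:3 pp1:3
Op 4: read(P2, v0) -> 37. No state change.
Op 5: write(P1, v0, 132). refcount(pp0)=3>1 -> COPY to pp2. 3 ppages; refcounts: pp0:2 pp1:3 pp2:1
Op 6: read(P1, v1) -> 23. No state change.
Op 7: read(P2, v0) -> 37. No state change.
Op 8: fork(P0) -> P3. 3 ppages; refcounts: pp0:3 pp1:4 pp2:1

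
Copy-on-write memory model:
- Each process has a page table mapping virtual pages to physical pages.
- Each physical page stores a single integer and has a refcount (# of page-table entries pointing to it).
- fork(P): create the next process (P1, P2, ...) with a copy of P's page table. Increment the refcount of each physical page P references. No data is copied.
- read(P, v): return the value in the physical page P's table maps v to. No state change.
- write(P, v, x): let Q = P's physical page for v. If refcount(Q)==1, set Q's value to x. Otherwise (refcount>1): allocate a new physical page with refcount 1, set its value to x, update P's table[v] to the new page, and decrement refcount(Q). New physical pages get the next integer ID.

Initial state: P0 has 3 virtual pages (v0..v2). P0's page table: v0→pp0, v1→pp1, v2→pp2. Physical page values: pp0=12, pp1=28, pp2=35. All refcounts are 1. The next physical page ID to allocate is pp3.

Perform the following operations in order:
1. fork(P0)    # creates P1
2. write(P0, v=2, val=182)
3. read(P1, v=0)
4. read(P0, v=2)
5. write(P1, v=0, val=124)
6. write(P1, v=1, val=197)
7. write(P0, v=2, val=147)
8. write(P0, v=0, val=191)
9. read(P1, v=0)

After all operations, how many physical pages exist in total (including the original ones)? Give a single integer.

Answer: 6

Derivation:
Op 1: fork(P0) -> P1. 3 ppages; refcounts: pp0:2 pp1:2 pp2:2
Op 2: write(P0, v2, 182). refcount(pp2)=2>1 -> COPY to pp3. 4 ppages; refcounts: pp0:2 pp1:2 pp2:1 pp3:1
Op 3: read(P1, v0) -> 12. No state change.
Op 4: read(P0, v2) -> 182. No state change.
Op 5: write(P1, v0, 124). refcount(pp0)=2>1 -> COPY to pp4. 5 ppages; refcounts: pp0:1 pp1:2 pp2:1 pp3:1 pp4:1
Op 6: write(P1, v1, 197). refcount(pp1)=2>1 -> COPY to pp5. 6 ppages; refcounts: pp0:1 pp1:1 pp2:1 pp3:1 pp4:1 pp5:1
Op 7: write(P0, v2, 147). refcount(pp3)=1 -> write in place. 6 ppages; refcounts: pp0:1 pp1:1 pp2:1 pp3:1 pp4:1 pp5:1
Op 8: write(P0, v0, 191). refcount(pp0)=1 -> write in place. 6 ppages; refcounts: pp0:1 pp1:1 pp2:1 pp3:1 pp4:1 pp5:1
Op 9: read(P1, v0) -> 124. No state change.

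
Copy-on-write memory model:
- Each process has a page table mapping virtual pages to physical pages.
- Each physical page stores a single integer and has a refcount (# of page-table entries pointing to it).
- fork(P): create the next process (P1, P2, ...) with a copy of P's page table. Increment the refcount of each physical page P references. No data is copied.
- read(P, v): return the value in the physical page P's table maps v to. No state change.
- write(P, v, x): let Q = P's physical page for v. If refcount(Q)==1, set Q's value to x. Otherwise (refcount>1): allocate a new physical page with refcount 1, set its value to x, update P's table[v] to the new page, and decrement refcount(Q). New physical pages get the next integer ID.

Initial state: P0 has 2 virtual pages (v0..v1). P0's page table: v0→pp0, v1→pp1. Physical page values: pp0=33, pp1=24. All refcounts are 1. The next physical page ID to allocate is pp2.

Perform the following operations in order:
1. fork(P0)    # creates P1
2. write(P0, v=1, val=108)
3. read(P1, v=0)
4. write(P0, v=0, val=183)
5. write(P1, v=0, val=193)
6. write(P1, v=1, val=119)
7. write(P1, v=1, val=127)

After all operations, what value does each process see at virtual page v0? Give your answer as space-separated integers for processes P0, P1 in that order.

Op 1: fork(P0) -> P1. 2 ppages; refcounts: pp0:2 pp1:2
Op 2: write(P0, v1, 108). refcount(pp1)=2>1 -> COPY to pp2. 3 ppages; refcounts: pp0:2 pp1:1 pp2:1
Op 3: read(P1, v0) -> 33. No state change.
Op 4: write(P0, v0, 183). refcount(pp0)=2>1 -> COPY to pp3. 4 ppages; refcounts: pp0:1 pp1:1 pp2:1 pp3:1
Op 5: write(P1, v0, 193). refcount(pp0)=1 -> write in place. 4 ppages; refcounts: pp0:1 pp1:1 pp2:1 pp3:1
Op 6: write(P1, v1, 119). refcount(pp1)=1 -> write in place. 4 ppages; refcounts: pp0:1 pp1:1 pp2:1 pp3:1
Op 7: write(P1, v1, 127). refcount(pp1)=1 -> write in place. 4 ppages; refcounts: pp0:1 pp1:1 pp2:1 pp3:1
P0: v0 -> pp3 = 183
P1: v0 -> pp0 = 193

Answer: 183 193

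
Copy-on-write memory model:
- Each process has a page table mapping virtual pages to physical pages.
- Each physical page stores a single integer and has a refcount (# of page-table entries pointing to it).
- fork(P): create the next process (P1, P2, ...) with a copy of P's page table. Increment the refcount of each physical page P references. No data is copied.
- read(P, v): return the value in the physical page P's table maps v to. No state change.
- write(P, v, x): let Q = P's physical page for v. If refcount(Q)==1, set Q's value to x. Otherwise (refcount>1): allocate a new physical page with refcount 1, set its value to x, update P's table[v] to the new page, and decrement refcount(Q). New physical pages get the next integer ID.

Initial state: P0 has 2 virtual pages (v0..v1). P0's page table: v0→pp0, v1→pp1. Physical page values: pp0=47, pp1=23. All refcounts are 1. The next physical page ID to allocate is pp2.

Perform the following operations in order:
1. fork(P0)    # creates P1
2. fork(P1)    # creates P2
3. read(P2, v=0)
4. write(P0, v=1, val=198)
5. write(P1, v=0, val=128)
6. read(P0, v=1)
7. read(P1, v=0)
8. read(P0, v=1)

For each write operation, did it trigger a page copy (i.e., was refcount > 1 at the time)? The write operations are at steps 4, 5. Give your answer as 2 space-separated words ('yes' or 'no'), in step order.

Op 1: fork(P0) -> P1. 2 ppages; refcounts: pp0:2 pp1:2
Op 2: fork(P1) -> P2. 2 ppages; refcounts: pp0:3 pp1:3
Op 3: read(P2, v0) -> 47. No state change.
Op 4: write(P0, v1, 198). refcount(pp1)=3>1 -> COPY to pp2. 3 ppages; refcounts: pp0:3 pp1:2 pp2:1
Op 5: write(P1, v0, 128). refcount(pp0)=3>1 -> COPY to pp3. 4 ppages; refcounts: pp0:2 pp1:2 pp2:1 pp3:1
Op 6: read(P0, v1) -> 198. No state change.
Op 7: read(P1, v0) -> 128. No state change.
Op 8: read(P0, v1) -> 198. No state change.

yes yes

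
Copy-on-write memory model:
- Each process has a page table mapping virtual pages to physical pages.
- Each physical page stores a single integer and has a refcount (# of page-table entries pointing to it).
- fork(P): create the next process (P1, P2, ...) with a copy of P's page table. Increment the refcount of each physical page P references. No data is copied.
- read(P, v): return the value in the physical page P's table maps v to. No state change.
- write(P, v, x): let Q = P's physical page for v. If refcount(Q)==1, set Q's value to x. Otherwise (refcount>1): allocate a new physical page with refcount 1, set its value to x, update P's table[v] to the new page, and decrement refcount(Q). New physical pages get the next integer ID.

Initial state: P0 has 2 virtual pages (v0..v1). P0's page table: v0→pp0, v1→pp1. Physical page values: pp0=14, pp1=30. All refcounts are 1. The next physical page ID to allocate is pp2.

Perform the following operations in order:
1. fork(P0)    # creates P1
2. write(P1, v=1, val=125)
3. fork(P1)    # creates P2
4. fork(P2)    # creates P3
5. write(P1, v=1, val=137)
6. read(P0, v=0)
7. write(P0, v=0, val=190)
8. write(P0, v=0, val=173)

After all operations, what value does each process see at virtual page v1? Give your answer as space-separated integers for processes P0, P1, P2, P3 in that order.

Answer: 30 137 125 125

Derivation:
Op 1: fork(P0) -> P1. 2 ppages; refcounts: pp0:2 pp1:2
Op 2: write(P1, v1, 125). refcount(pp1)=2>1 -> COPY to pp2. 3 ppages; refcounts: pp0:2 pp1:1 pp2:1
Op 3: fork(P1) -> P2. 3 ppages; refcounts: pp0:3 pp1:1 pp2:2
Op 4: fork(P2) -> P3. 3 ppages; refcounts: pp0:4 pp1:1 pp2:3
Op 5: write(P1, v1, 137). refcount(pp2)=3>1 -> COPY to pp3. 4 ppages; refcounts: pp0:4 pp1:1 pp2:2 pp3:1
Op 6: read(P0, v0) -> 14. No state change.
Op 7: write(P0, v0, 190). refcount(pp0)=4>1 -> COPY to pp4. 5 ppages; refcounts: pp0:3 pp1:1 pp2:2 pp3:1 pp4:1
Op 8: write(P0, v0, 173). refcount(pp4)=1 -> write in place. 5 ppages; refcounts: pp0:3 pp1:1 pp2:2 pp3:1 pp4:1
P0: v1 -> pp1 = 30
P1: v1 -> pp3 = 137
P2: v1 -> pp2 = 125
P3: v1 -> pp2 = 125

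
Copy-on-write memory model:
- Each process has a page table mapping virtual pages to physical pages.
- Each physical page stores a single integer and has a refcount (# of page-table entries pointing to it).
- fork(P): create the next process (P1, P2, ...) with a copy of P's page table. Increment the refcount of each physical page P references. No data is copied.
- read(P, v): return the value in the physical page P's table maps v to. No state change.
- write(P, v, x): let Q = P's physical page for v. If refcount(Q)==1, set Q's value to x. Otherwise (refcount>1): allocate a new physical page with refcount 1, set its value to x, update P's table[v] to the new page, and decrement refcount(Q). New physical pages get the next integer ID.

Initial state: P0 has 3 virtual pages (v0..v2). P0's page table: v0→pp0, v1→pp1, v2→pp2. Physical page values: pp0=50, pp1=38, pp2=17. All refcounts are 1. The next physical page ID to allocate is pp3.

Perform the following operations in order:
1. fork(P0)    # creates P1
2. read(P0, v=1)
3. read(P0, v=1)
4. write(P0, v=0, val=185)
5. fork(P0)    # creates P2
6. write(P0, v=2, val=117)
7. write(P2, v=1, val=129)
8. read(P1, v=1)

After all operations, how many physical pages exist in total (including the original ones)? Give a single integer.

Answer: 6

Derivation:
Op 1: fork(P0) -> P1. 3 ppages; refcounts: pp0:2 pp1:2 pp2:2
Op 2: read(P0, v1) -> 38. No state change.
Op 3: read(P0, v1) -> 38. No state change.
Op 4: write(P0, v0, 185). refcount(pp0)=2>1 -> COPY to pp3. 4 ppages; refcounts: pp0:1 pp1:2 pp2:2 pp3:1
Op 5: fork(P0) -> P2. 4 ppages; refcounts: pp0:1 pp1:3 pp2:3 pp3:2
Op 6: write(P0, v2, 117). refcount(pp2)=3>1 -> COPY to pp4. 5 ppages; refcounts: pp0:1 pp1:3 pp2:2 pp3:2 pp4:1
Op 7: write(P2, v1, 129). refcount(pp1)=3>1 -> COPY to pp5. 6 ppages; refcounts: pp0:1 pp1:2 pp2:2 pp3:2 pp4:1 pp5:1
Op 8: read(P1, v1) -> 38. No state change.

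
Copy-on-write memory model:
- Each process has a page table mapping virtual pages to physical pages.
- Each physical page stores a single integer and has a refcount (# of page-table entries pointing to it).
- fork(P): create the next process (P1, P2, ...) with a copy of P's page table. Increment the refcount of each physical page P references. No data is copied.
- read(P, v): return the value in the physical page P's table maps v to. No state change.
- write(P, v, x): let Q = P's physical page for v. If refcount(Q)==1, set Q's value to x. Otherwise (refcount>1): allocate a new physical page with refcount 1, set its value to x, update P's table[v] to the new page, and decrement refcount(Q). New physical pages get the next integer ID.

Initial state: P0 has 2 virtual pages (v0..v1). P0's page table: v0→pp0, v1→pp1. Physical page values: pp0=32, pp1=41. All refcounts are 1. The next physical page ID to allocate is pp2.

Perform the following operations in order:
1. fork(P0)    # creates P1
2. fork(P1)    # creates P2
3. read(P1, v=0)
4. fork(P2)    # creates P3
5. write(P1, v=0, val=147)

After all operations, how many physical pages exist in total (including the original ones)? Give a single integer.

Op 1: fork(P0) -> P1. 2 ppages; refcounts: pp0:2 pp1:2
Op 2: fork(P1) -> P2. 2 ppages; refcounts: pp0:3 pp1:3
Op 3: read(P1, v0) -> 32. No state change.
Op 4: fork(P2) -> P3. 2 ppages; refcounts: pp0:4 pp1:4
Op 5: write(P1, v0, 147). refcount(pp0)=4>1 -> COPY to pp2. 3 ppages; refcounts: pp0:3 pp1:4 pp2:1

Answer: 3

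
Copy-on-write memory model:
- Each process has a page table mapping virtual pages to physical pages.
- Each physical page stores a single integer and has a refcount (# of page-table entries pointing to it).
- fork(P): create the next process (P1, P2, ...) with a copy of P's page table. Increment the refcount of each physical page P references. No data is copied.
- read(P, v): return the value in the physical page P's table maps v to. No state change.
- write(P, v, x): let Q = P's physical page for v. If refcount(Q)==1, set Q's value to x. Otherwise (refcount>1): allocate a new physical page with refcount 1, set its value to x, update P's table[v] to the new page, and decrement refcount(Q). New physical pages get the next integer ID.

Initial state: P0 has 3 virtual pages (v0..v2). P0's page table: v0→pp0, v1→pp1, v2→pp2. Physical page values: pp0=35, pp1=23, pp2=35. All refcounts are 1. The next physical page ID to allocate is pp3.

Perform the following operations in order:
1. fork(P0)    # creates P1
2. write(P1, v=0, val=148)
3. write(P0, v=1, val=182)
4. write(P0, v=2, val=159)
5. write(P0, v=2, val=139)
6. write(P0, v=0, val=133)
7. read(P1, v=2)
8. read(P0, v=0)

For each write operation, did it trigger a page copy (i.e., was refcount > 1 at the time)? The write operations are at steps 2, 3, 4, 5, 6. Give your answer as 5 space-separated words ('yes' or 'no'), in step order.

Op 1: fork(P0) -> P1. 3 ppages; refcounts: pp0:2 pp1:2 pp2:2
Op 2: write(P1, v0, 148). refcount(pp0)=2>1 -> COPY to pp3. 4 ppages; refcounts: pp0:1 pp1:2 pp2:2 pp3:1
Op 3: write(P0, v1, 182). refcount(pp1)=2>1 -> COPY to pp4. 5 ppages; refcounts: pp0:1 pp1:1 pp2:2 pp3:1 pp4:1
Op 4: write(P0, v2, 159). refcount(pp2)=2>1 -> COPY to pp5. 6 ppages; refcounts: pp0:1 pp1:1 pp2:1 pp3:1 pp4:1 pp5:1
Op 5: write(P0, v2, 139). refcount(pp5)=1 -> write in place. 6 ppages; refcounts: pp0:1 pp1:1 pp2:1 pp3:1 pp4:1 pp5:1
Op 6: write(P0, v0, 133). refcount(pp0)=1 -> write in place. 6 ppages; refcounts: pp0:1 pp1:1 pp2:1 pp3:1 pp4:1 pp5:1
Op 7: read(P1, v2) -> 35. No state change.
Op 8: read(P0, v0) -> 133. No state change.

yes yes yes no no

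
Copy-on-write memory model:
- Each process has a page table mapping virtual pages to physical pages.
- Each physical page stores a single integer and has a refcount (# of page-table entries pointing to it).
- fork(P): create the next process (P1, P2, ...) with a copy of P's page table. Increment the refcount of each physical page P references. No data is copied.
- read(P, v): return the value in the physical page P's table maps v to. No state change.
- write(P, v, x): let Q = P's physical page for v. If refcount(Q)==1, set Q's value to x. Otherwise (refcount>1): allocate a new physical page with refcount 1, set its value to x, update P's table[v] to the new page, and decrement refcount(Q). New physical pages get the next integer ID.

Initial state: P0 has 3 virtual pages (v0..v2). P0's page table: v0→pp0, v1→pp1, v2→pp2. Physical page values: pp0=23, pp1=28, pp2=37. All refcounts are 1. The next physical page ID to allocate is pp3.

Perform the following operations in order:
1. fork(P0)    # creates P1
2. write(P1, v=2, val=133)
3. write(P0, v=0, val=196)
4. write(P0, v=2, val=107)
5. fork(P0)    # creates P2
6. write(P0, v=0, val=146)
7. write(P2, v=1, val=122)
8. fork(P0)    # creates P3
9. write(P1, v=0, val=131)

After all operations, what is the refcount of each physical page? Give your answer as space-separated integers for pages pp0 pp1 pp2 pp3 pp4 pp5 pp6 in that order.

Answer: 1 3 3 1 1 2 1

Derivation:
Op 1: fork(P0) -> P1. 3 ppages; refcounts: pp0:2 pp1:2 pp2:2
Op 2: write(P1, v2, 133). refcount(pp2)=2>1 -> COPY to pp3. 4 ppages; refcounts: pp0:2 pp1:2 pp2:1 pp3:1
Op 3: write(P0, v0, 196). refcount(pp0)=2>1 -> COPY to pp4. 5 ppages; refcounts: pp0:1 pp1:2 pp2:1 pp3:1 pp4:1
Op 4: write(P0, v2, 107). refcount(pp2)=1 -> write in place. 5 ppages; refcounts: pp0:1 pp1:2 pp2:1 pp3:1 pp4:1
Op 5: fork(P0) -> P2. 5 ppages; refcounts: pp0:1 pp1:3 pp2:2 pp3:1 pp4:2
Op 6: write(P0, v0, 146). refcount(pp4)=2>1 -> COPY to pp5. 6 ppages; refcounts: pp0:1 pp1:3 pp2:2 pp3:1 pp4:1 pp5:1
Op 7: write(P2, v1, 122). refcount(pp1)=3>1 -> COPY to pp6. 7 ppages; refcounts: pp0:1 pp1:2 pp2:2 pp3:1 pp4:1 pp5:1 pp6:1
Op 8: fork(P0) -> P3. 7 ppages; refcounts: pp0:1 pp1:3 pp2:3 pp3:1 pp4:1 pp5:2 pp6:1
Op 9: write(P1, v0, 131). refcount(pp0)=1 -> write in place. 7 ppages; refcounts: pp0:1 pp1:3 pp2:3 pp3:1 pp4:1 pp5:2 pp6:1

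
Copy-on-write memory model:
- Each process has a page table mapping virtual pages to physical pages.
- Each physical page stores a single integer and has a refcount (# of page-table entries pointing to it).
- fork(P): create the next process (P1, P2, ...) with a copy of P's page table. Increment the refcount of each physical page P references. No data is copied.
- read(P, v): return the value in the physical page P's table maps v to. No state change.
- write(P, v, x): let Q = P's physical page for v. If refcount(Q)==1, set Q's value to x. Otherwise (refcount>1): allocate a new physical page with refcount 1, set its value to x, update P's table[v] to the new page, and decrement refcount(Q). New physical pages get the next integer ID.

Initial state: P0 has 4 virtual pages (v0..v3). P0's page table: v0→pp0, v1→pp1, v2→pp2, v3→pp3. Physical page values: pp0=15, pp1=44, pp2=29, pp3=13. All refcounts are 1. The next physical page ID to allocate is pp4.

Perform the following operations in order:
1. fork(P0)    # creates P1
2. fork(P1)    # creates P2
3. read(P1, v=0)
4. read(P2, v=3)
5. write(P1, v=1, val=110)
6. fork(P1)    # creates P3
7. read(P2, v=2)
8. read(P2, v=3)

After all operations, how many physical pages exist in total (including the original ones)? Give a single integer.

Answer: 5

Derivation:
Op 1: fork(P0) -> P1. 4 ppages; refcounts: pp0:2 pp1:2 pp2:2 pp3:2
Op 2: fork(P1) -> P2. 4 ppages; refcounts: pp0:3 pp1:3 pp2:3 pp3:3
Op 3: read(P1, v0) -> 15. No state change.
Op 4: read(P2, v3) -> 13. No state change.
Op 5: write(P1, v1, 110). refcount(pp1)=3>1 -> COPY to pp4. 5 ppages; refcounts: pp0:3 pp1:2 pp2:3 pp3:3 pp4:1
Op 6: fork(P1) -> P3. 5 ppages; refcounts: pp0:4 pp1:2 pp2:4 pp3:4 pp4:2
Op 7: read(P2, v2) -> 29. No state change.
Op 8: read(P2, v3) -> 13. No state change.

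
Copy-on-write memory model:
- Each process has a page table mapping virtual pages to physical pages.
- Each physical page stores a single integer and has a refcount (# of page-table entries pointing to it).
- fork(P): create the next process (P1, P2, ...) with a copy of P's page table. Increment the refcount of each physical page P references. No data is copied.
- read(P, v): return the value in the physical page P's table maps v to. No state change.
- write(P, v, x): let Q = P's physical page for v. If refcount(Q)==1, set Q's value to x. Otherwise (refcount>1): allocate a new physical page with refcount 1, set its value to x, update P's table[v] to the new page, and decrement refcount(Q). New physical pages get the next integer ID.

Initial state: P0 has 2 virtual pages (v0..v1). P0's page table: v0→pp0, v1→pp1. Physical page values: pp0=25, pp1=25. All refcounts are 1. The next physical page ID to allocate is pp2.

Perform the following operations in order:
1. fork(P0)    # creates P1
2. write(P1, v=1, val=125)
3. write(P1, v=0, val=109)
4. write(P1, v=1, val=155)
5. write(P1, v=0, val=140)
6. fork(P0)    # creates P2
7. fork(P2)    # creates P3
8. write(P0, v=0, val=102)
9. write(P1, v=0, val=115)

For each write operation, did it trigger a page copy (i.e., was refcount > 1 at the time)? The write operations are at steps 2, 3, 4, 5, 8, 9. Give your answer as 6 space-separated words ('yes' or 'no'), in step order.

Op 1: fork(P0) -> P1. 2 ppages; refcounts: pp0:2 pp1:2
Op 2: write(P1, v1, 125). refcount(pp1)=2>1 -> COPY to pp2. 3 ppages; refcounts: pp0:2 pp1:1 pp2:1
Op 3: write(P1, v0, 109). refcount(pp0)=2>1 -> COPY to pp3. 4 ppages; refcounts: pp0:1 pp1:1 pp2:1 pp3:1
Op 4: write(P1, v1, 155). refcount(pp2)=1 -> write in place. 4 ppages; refcounts: pp0:1 pp1:1 pp2:1 pp3:1
Op 5: write(P1, v0, 140). refcount(pp3)=1 -> write in place. 4 ppages; refcounts: pp0:1 pp1:1 pp2:1 pp3:1
Op 6: fork(P0) -> P2. 4 ppages; refcounts: pp0:2 pp1:2 pp2:1 pp3:1
Op 7: fork(P2) -> P3. 4 ppages; refcounts: pp0:3 pp1:3 pp2:1 pp3:1
Op 8: write(P0, v0, 102). refcount(pp0)=3>1 -> COPY to pp4. 5 ppages; refcounts: pp0:2 pp1:3 pp2:1 pp3:1 pp4:1
Op 9: write(P1, v0, 115). refcount(pp3)=1 -> write in place. 5 ppages; refcounts: pp0:2 pp1:3 pp2:1 pp3:1 pp4:1

yes yes no no yes no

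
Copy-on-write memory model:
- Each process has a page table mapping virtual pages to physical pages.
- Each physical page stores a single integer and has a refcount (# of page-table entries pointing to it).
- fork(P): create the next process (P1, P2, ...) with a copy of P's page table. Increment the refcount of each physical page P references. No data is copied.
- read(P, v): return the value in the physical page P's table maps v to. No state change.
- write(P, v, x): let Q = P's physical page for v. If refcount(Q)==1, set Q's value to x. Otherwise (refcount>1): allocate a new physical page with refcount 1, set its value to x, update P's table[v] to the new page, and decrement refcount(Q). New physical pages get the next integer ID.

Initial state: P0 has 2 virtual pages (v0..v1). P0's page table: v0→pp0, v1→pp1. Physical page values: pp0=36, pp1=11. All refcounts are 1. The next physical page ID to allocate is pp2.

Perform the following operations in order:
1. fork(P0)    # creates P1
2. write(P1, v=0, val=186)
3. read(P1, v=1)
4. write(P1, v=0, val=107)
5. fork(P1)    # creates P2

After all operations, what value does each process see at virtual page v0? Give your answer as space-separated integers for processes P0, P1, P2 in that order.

Answer: 36 107 107

Derivation:
Op 1: fork(P0) -> P1. 2 ppages; refcounts: pp0:2 pp1:2
Op 2: write(P1, v0, 186). refcount(pp0)=2>1 -> COPY to pp2. 3 ppages; refcounts: pp0:1 pp1:2 pp2:1
Op 3: read(P1, v1) -> 11. No state change.
Op 4: write(P1, v0, 107). refcount(pp2)=1 -> write in place. 3 ppages; refcounts: pp0:1 pp1:2 pp2:1
Op 5: fork(P1) -> P2. 3 ppages; refcounts: pp0:1 pp1:3 pp2:2
P0: v0 -> pp0 = 36
P1: v0 -> pp2 = 107
P2: v0 -> pp2 = 107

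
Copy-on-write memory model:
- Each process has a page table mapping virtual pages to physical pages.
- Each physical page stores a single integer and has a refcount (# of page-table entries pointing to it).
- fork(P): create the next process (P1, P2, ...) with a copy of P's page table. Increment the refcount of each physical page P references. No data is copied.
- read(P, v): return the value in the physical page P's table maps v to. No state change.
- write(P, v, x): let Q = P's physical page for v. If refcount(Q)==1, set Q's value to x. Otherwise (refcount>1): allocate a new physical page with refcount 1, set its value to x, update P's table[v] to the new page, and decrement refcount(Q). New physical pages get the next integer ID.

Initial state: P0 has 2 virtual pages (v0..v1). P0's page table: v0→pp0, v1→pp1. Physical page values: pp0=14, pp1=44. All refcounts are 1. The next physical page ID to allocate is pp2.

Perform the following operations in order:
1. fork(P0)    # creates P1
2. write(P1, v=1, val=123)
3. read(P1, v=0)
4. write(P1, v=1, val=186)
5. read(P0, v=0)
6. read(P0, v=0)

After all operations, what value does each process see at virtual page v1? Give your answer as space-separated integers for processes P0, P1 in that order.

Op 1: fork(P0) -> P1. 2 ppages; refcounts: pp0:2 pp1:2
Op 2: write(P1, v1, 123). refcount(pp1)=2>1 -> COPY to pp2. 3 ppages; refcounts: pp0:2 pp1:1 pp2:1
Op 3: read(P1, v0) -> 14. No state change.
Op 4: write(P1, v1, 186). refcount(pp2)=1 -> write in place. 3 ppages; refcounts: pp0:2 pp1:1 pp2:1
Op 5: read(P0, v0) -> 14. No state change.
Op 6: read(P0, v0) -> 14. No state change.
P0: v1 -> pp1 = 44
P1: v1 -> pp2 = 186

Answer: 44 186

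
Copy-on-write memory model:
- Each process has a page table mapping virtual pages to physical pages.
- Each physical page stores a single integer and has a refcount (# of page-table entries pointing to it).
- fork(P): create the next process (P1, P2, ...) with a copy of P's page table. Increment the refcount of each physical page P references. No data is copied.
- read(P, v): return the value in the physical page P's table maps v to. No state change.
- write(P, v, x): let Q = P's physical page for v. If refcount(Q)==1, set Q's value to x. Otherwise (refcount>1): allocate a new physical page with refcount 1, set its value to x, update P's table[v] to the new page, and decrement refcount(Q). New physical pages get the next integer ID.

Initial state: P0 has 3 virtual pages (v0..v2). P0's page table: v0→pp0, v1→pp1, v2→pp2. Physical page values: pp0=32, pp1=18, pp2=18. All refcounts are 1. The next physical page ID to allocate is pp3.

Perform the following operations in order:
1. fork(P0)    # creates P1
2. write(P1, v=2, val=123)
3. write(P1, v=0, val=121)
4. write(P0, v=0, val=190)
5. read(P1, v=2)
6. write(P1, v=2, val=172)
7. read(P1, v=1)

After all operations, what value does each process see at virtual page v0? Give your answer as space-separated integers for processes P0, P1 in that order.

Op 1: fork(P0) -> P1. 3 ppages; refcounts: pp0:2 pp1:2 pp2:2
Op 2: write(P1, v2, 123). refcount(pp2)=2>1 -> COPY to pp3. 4 ppages; refcounts: pp0:2 pp1:2 pp2:1 pp3:1
Op 3: write(P1, v0, 121). refcount(pp0)=2>1 -> COPY to pp4. 5 ppages; refcounts: pp0:1 pp1:2 pp2:1 pp3:1 pp4:1
Op 4: write(P0, v0, 190). refcount(pp0)=1 -> write in place. 5 ppages; refcounts: pp0:1 pp1:2 pp2:1 pp3:1 pp4:1
Op 5: read(P1, v2) -> 123. No state change.
Op 6: write(P1, v2, 172). refcount(pp3)=1 -> write in place. 5 ppages; refcounts: pp0:1 pp1:2 pp2:1 pp3:1 pp4:1
Op 7: read(P1, v1) -> 18. No state change.
P0: v0 -> pp0 = 190
P1: v0 -> pp4 = 121

Answer: 190 121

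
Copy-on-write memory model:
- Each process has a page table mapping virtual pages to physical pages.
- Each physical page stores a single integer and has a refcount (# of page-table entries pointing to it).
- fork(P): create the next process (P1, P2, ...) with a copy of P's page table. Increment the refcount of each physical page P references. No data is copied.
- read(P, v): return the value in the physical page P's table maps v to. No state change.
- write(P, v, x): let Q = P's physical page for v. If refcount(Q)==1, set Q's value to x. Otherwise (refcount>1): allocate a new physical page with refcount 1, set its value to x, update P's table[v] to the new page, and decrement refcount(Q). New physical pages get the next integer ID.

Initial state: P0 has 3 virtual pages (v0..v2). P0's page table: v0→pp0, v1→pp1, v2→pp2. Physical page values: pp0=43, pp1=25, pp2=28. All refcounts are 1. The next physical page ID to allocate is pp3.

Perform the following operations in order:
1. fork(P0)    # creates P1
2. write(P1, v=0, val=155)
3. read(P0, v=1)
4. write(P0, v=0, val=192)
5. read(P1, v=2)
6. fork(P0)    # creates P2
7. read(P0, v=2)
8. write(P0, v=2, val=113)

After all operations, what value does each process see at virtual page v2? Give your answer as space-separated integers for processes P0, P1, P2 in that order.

Answer: 113 28 28

Derivation:
Op 1: fork(P0) -> P1. 3 ppages; refcounts: pp0:2 pp1:2 pp2:2
Op 2: write(P1, v0, 155). refcount(pp0)=2>1 -> COPY to pp3. 4 ppages; refcounts: pp0:1 pp1:2 pp2:2 pp3:1
Op 3: read(P0, v1) -> 25. No state change.
Op 4: write(P0, v0, 192). refcount(pp0)=1 -> write in place. 4 ppages; refcounts: pp0:1 pp1:2 pp2:2 pp3:1
Op 5: read(P1, v2) -> 28. No state change.
Op 6: fork(P0) -> P2. 4 ppages; refcounts: pp0:2 pp1:3 pp2:3 pp3:1
Op 7: read(P0, v2) -> 28. No state change.
Op 8: write(P0, v2, 113). refcount(pp2)=3>1 -> COPY to pp4. 5 ppages; refcounts: pp0:2 pp1:3 pp2:2 pp3:1 pp4:1
P0: v2 -> pp4 = 113
P1: v2 -> pp2 = 28
P2: v2 -> pp2 = 28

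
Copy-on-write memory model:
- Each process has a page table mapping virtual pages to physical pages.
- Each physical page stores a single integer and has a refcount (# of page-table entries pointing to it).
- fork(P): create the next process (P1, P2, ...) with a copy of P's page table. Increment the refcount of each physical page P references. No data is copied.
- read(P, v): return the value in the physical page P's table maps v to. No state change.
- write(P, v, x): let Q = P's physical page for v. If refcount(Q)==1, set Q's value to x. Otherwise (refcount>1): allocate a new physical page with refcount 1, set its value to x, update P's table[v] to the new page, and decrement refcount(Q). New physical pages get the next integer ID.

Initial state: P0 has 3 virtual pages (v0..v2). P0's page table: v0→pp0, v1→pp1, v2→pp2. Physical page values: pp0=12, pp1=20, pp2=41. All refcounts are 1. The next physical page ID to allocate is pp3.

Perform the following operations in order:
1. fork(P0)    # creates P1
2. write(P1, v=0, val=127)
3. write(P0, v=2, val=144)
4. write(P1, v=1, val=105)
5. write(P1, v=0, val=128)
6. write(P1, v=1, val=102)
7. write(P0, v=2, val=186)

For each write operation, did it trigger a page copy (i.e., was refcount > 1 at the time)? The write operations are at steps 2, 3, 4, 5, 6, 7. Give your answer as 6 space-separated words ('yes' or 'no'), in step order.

Op 1: fork(P0) -> P1. 3 ppages; refcounts: pp0:2 pp1:2 pp2:2
Op 2: write(P1, v0, 127). refcount(pp0)=2>1 -> COPY to pp3. 4 ppages; refcounts: pp0:1 pp1:2 pp2:2 pp3:1
Op 3: write(P0, v2, 144). refcount(pp2)=2>1 -> COPY to pp4. 5 ppages; refcounts: pp0:1 pp1:2 pp2:1 pp3:1 pp4:1
Op 4: write(P1, v1, 105). refcount(pp1)=2>1 -> COPY to pp5. 6 ppages; refcounts: pp0:1 pp1:1 pp2:1 pp3:1 pp4:1 pp5:1
Op 5: write(P1, v0, 128). refcount(pp3)=1 -> write in place. 6 ppages; refcounts: pp0:1 pp1:1 pp2:1 pp3:1 pp4:1 pp5:1
Op 6: write(P1, v1, 102). refcount(pp5)=1 -> write in place. 6 ppages; refcounts: pp0:1 pp1:1 pp2:1 pp3:1 pp4:1 pp5:1
Op 7: write(P0, v2, 186). refcount(pp4)=1 -> write in place. 6 ppages; refcounts: pp0:1 pp1:1 pp2:1 pp3:1 pp4:1 pp5:1

yes yes yes no no no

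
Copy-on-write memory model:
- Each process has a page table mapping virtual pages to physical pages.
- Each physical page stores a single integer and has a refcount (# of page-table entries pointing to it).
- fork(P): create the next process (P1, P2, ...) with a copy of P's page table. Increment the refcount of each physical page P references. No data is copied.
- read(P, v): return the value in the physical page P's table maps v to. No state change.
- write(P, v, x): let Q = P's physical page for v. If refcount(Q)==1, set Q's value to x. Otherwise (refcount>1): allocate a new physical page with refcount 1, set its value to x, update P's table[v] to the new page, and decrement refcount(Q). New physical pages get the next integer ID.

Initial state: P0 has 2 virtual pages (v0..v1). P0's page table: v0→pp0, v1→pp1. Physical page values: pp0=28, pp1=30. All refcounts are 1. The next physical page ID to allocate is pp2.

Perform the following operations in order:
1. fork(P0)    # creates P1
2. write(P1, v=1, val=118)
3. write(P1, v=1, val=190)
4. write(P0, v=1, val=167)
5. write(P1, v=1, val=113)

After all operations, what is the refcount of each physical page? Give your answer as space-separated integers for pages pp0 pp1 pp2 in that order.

Answer: 2 1 1

Derivation:
Op 1: fork(P0) -> P1. 2 ppages; refcounts: pp0:2 pp1:2
Op 2: write(P1, v1, 118). refcount(pp1)=2>1 -> COPY to pp2. 3 ppages; refcounts: pp0:2 pp1:1 pp2:1
Op 3: write(P1, v1, 190). refcount(pp2)=1 -> write in place. 3 ppages; refcounts: pp0:2 pp1:1 pp2:1
Op 4: write(P0, v1, 167). refcount(pp1)=1 -> write in place. 3 ppages; refcounts: pp0:2 pp1:1 pp2:1
Op 5: write(P1, v1, 113). refcount(pp2)=1 -> write in place. 3 ppages; refcounts: pp0:2 pp1:1 pp2:1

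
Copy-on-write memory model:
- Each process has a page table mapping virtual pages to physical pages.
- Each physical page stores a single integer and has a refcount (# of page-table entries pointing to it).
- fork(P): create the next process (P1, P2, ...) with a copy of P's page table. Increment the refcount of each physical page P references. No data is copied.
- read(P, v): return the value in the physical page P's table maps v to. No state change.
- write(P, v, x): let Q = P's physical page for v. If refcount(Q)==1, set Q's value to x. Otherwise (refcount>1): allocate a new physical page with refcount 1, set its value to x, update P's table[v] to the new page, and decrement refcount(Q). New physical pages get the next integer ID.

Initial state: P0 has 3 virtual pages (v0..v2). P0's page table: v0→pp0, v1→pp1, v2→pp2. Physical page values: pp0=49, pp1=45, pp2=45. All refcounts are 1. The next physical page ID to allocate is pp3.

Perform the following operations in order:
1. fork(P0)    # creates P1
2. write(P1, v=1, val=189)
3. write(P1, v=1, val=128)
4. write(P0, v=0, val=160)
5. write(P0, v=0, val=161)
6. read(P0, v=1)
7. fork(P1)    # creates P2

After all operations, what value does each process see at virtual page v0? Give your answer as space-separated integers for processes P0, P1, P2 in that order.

Answer: 161 49 49

Derivation:
Op 1: fork(P0) -> P1. 3 ppages; refcounts: pp0:2 pp1:2 pp2:2
Op 2: write(P1, v1, 189). refcount(pp1)=2>1 -> COPY to pp3. 4 ppages; refcounts: pp0:2 pp1:1 pp2:2 pp3:1
Op 3: write(P1, v1, 128). refcount(pp3)=1 -> write in place. 4 ppages; refcounts: pp0:2 pp1:1 pp2:2 pp3:1
Op 4: write(P0, v0, 160). refcount(pp0)=2>1 -> COPY to pp4. 5 ppages; refcounts: pp0:1 pp1:1 pp2:2 pp3:1 pp4:1
Op 5: write(P0, v0, 161). refcount(pp4)=1 -> write in place. 5 ppages; refcounts: pp0:1 pp1:1 pp2:2 pp3:1 pp4:1
Op 6: read(P0, v1) -> 45. No state change.
Op 7: fork(P1) -> P2. 5 ppages; refcounts: pp0:2 pp1:1 pp2:3 pp3:2 pp4:1
P0: v0 -> pp4 = 161
P1: v0 -> pp0 = 49
P2: v0 -> pp0 = 49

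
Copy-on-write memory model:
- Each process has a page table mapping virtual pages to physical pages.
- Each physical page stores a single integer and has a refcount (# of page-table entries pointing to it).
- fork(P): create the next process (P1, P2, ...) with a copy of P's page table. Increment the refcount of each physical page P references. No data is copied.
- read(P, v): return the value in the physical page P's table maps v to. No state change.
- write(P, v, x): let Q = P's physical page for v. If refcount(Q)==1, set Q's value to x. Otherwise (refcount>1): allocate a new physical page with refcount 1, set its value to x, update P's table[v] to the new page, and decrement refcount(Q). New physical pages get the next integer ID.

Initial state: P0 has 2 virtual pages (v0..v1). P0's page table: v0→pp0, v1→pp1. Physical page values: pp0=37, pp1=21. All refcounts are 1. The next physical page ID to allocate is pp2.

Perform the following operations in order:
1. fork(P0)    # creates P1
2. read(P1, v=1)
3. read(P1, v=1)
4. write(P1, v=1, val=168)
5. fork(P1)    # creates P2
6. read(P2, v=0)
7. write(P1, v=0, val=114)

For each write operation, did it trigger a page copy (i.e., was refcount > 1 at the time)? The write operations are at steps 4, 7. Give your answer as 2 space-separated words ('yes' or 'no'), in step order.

Op 1: fork(P0) -> P1. 2 ppages; refcounts: pp0:2 pp1:2
Op 2: read(P1, v1) -> 21. No state change.
Op 3: read(P1, v1) -> 21. No state change.
Op 4: write(P1, v1, 168). refcount(pp1)=2>1 -> COPY to pp2. 3 ppages; refcounts: pp0:2 pp1:1 pp2:1
Op 5: fork(P1) -> P2. 3 ppages; refcounts: pp0:3 pp1:1 pp2:2
Op 6: read(P2, v0) -> 37. No state change.
Op 7: write(P1, v0, 114). refcount(pp0)=3>1 -> COPY to pp3. 4 ppages; refcounts: pp0:2 pp1:1 pp2:2 pp3:1

yes yes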